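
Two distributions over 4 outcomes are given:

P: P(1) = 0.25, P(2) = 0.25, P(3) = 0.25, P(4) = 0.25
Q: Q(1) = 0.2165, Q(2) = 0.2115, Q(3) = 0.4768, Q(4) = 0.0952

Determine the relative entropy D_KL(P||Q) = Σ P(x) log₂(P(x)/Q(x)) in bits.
0.2276 bits

D_KL(P||Q) = Σ P(x) log₂(P(x)/Q(x))

Computing term by term:
  P(1)·log₂(P(1)/Q(1)) = 0.25·log₂(0.25/0.2165) = 0.05189
  P(2)·log₂(P(2)/Q(2)) = 0.25·log₂(0.25/0.2115) = 0.06032
  P(3)·log₂(P(3)/Q(3)) = 0.25·log₂(0.25/0.4768) = -0.23286
  P(4)·log₂(P(4)/Q(4)) = 0.25·log₂(0.25/0.0952) = 0.34822

D_KL(P||Q) = 0.05189 + 0.06032 - 0.23286 + 0.34822 = 0.22757 ≈ 0.2276 bits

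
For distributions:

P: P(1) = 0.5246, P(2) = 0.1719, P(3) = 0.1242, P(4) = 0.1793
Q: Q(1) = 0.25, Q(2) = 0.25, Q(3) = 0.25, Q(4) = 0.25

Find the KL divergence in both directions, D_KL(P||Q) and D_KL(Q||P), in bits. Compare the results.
D_KL(P||Q) = 0.2567 bits, D_KL(Q||P) = 0.2400 bits. D_KL(P||Q) is larger than D_KL(Q||P) by 0.0167 bits; the two directions differ.

D_KL(P||Q) = Σ P(x) log₂(P(x)/Q(x))

Computing term by term:
  P(1)·log₂(P(1)/Q(1)) = 0.5246·log₂(0.5246/0.25) = 0.56095
  P(2)·log₂(P(2)/Q(2)) = 0.1719·log₂(0.1719/0.25) = -0.09289
  P(3)·log₂(P(3)/Q(3)) = 0.1242·log₂(0.1242/0.25) = -0.12535
  P(4)·log₂(P(4)/Q(4)) = 0.1793·log₂(0.1793/0.25) = -0.08598

D_KL(P||Q) = 0.56095 - 0.09289 - 0.12535 - 0.08598 = 0.25673 ≈ 0.2567 bits

D_KL(Q||P) = Σ Q(x) log₂(Q(x)/P(x))

Computing term by term:
  Q(1)·log₂(Q(1)/P(1)) = 0.25·log₂(0.25/0.5246) = -0.26732
  Q(2)·log₂(Q(2)/P(2)) = 0.25·log₂(0.25/0.1719) = 0.13509
  Q(3)·log₂(Q(3)/P(3)) = 0.25·log₂(0.25/0.1242) = 0.25232
  Q(4)·log₂(Q(4)/P(4)) = 0.25·log₂(0.25/0.1793) = 0.11989

D_KL(Q||P) = -0.26732 + 0.13509 + 0.25232 + 0.11989 = 0.23998 ≈ 0.2400 bits

These are NOT equal (difference: 0.0167 bits). KL divergence is asymmetric: D_KL(P||Q) ≠ D_KL(Q||P) in general.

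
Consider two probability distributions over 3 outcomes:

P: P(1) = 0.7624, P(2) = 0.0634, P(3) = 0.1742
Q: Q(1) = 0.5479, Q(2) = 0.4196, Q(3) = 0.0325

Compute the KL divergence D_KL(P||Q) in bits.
0.6125 bits

D_KL(P||Q) = Σ P(x) log₂(P(x)/Q(x))

Computing term by term:
  P(1)·log₂(P(1)/Q(1)) = 0.7624·log₂(0.7624/0.5479) = 0.36339
  P(2)·log₂(P(2)/Q(2)) = 0.0634·log₂(0.0634/0.4196) = -0.17286
  P(3)·log₂(P(3)/Q(3)) = 0.1742·log₂(0.1742/0.0325) = 0.42195

D_KL(P||Q) = 0.36339 - 0.17286 + 0.42195 = 0.61248 ≈ 0.6125 bits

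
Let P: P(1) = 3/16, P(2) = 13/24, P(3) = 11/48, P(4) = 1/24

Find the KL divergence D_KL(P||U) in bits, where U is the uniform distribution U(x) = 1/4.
0.3899 bits

U(i) = 1/4 for all i

D_KL(P||U) = Σ P(x) log₂(P(x) / (1/4))
           = Σ P(x) log₂(P(x)) + log₂(4)
           = log₂(4) - H(P)

H(P) = -Σ P(x) log₂(P(x)):
  -P(1)·log₂(P(1)) = -(3/16)·log₂(3/16) = 0.45282
  -P(2)·log₂(P(2)) = -(13/24)·log₂(13/24) = 0.47912
  -P(3)·log₂(P(3)) = -(11/48)·log₂(11/48) = 0.48710
  -P(4)·log₂(P(4)) = -(1/24)·log₂(1/24) = 0.19104
H(P) = 0.45282 + 0.47912 + 0.48710 + 0.19104 = 1.61008 bits

log₂(4) = 2.00000 bits

D_KL(P||U) = 2.00000 - 1.61008 = 0.38992 ≈ 0.3899 bits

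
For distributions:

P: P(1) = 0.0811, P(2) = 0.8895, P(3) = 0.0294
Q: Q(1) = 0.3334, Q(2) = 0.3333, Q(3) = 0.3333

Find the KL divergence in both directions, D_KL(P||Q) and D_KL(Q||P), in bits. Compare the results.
D_KL(P||Q) = 0.9913 bits, D_KL(Q||P) = 1.3755 bits. D_KL(Q||P) is larger than D_KL(P||Q) by 0.3842 bits; the two directions differ.

D_KL(P||Q) = Σ P(x) log₂(P(x)/Q(x))

Computing term by term:
  P(1)·log₂(P(1)/Q(1)) = 0.0811·log₂(0.0811/0.3334) = -0.16540
  P(2)·log₂(P(2)/Q(2)) = 0.8895·log₂(0.8895/0.3333) = 1.25969
  P(3)·log₂(P(3)/Q(3)) = 0.0294·log₂(0.0294/0.3333) = -0.10299

D_KL(P||Q) = -0.16540 + 1.25969 - 0.10299 = 0.99130 ≈ 0.9913 bits

D_KL(Q||P) = Σ Q(x) log₂(Q(x)/P(x))

Computing term by term:
  Q(1)·log₂(Q(1)/P(1)) = 0.3334·log₂(0.3334/0.0811) = 0.67996
  Q(2)·log₂(Q(2)/P(2)) = 0.3333·log₂(0.3333/0.8895) = -0.47201
  Q(3)·log₂(Q(3)/P(3)) = 0.3333·log₂(0.3333/0.0294) = 1.16753

D_KL(Q||P) = 0.67996 - 0.47201 + 1.16753 = 1.37548 ≈ 1.3755 bits

These are NOT equal (difference: 0.3842 bits). KL divergence is asymmetric: D_KL(P||Q) ≠ D_KL(Q||P) in general.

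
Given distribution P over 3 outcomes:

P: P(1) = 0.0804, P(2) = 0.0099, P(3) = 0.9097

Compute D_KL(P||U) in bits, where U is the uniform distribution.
1.1024 bits

U(i) = 1/3 for all i

D_KL(P||U) = Σ P(x) log₂(P(x) / (1/3))
           = Σ P(x) log₂(P(x)) + log₂(3)
           = log₂(3) - H(P)

H(P) = -Σ P(x) log₂(P(x)):
  -P(1)·log₂(P(1)) = -(0.0804)·log₂(0.0804) = 0.29239
  -P(2)·log₂(P(2)) = -(0.0099)·log₂(0.0099) = 0.06592
  -P(3)·log₂(P(3)) = -(0.9097)·log₂(0.9097) = 0.12421
H(P) = 0.29239 + 0.06592 + 0.12421 = 0.48252 bits

log₂(3) = 1.58496 bits

D_KL(P||U) = 1.58496 - 0.48252 = 1.10244 ≈ 1.1024 bits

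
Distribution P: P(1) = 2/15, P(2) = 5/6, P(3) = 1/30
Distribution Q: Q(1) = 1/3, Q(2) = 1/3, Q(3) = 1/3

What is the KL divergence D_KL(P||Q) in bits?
0.8146 bits

D_KL(P||Q) = Σ P(x) log₂(P(x)/Q(x))

Computing term by term:
  P(1)·log₂(P(1)/Q(1)) = (2/15)·log₂((2/15)/(1/3)) = -0.17626
  P(2)·log₂(P(2)/Q(2)) = (5/6)·log₂((5/6)/(1/3)) = 1.10161
  P(3)·log₂(P(3)/Q(3)) = (1/30)·log₂((1/30)/(1/3)) = -0.11073

D_KL(P||Q) = -0.17626 + 1.10161 - 0.11073 = 0.81462 ≈ 0.8146 bits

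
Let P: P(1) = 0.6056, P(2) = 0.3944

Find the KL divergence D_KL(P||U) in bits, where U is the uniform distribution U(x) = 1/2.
0.0324 bits

U(i) = 1/2 for all i

D_KL(P||U) = Σ P(x) log₂(P(x) / (1/2))
           = Σ P(x) log₂(P(x)) + log₂(2)
           = log₂(2) - H(P)

H(P) = -Σ P(x) log₂(P(x)):
  -P(1)·log₂(P(1)) = -(0.6056)·log₂(0.6056) = 0.43819
  -P(2)·log₂(P(2)) = -(0.3944)·log₂(0.3944) = 0.52939
H(P) = 0.43819 + 0.52939 = 0.96758 bits

log₂(2) = 1.00000 bits

D_KL(P||U) = 1.00000 - 0.96758 = 0.03242 ≈ 0.0324 bits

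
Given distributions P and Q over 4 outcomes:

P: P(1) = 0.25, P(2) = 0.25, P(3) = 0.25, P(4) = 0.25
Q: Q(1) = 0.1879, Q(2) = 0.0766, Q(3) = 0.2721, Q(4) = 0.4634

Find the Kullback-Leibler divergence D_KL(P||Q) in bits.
0.2765 bits

D_KL(P||Q) = Σ P(x) log₂(P(x)/Q(x))

Computing term by term:
  P(1)·log₂(P(1)/Q(1)) = 0.25·log₂(0.25/0.1879) = 0.10299
  P(2)·log₂(P(2)/Q(2)) = 0.25·log₂(0.25/0.0766) = 0.42663
  P(3)·log₂(P(3)/Q(3)) = 0.25·log₂(0.25/0.2721) = -0.03055
  P(4)·log₂(P(4)/Q(4)) = 0.25·log₂(0.25/0.4634) = -0.22258

D_KL(P||Q) = 0.10299 + 0.42663 - 0.03055 - 0.22258 = 0.27649 ≈ 0.2765 bits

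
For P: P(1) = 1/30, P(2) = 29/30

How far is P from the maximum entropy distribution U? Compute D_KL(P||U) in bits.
0.7892 bits

U(i) = 1/2 for all i

D_KL(P||U) = Σ P(x) log₂(P(x) / (1/2))
           = Σ P(x) log₂(P(x)) + log₂(2)
           = log₂(2) - H(P)

H(P) = -Σ P(x) log₂(P(x)):
  -P(1)·log₂(P(1)) = -(1/30)·log₂(1/30) = 0.16356
  -P(2)·log₂(P(2)) = -(29/30)·log₂(29/30) = 0.04728
H(P) = 0.16356 + 0.04728 = 0.21084 bits

log₂(2) = 1.00000 bits

D_KL(P||U) = 1.00000 - 0.21084 = 0.78916 ≈ 0.7892 bits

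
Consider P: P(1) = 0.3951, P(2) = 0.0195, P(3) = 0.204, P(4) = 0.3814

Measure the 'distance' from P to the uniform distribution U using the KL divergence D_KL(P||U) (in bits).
0.3617 bits

U(i) = 1/4 for all i

D_KL(P||U) = Σ P(x) log₂(P(x) / (1/4))
           = Σ P(x) log₂(P(x)) + log₂(4)
           = log₂(4) - H(P)

H(P) = -Σ P(x) log₂(P(x)):
  -P(1)·log₂(P(1)) = -(0.3951)·log₂(0.3951) = 0.52932
  -P(2)·log₂(P(2)) = -(0.0195)·log₂(0.0195) = 0.11077
  -P(3)·log₂(P(3)) = -(0.204)·log₂(0.204) = 0.46785
  -P(4)·log₂(P(4)) = -(0.3814)·log₂(0.3814) = 0.53038
H(P) = 0.52932 + 0.11077 + 0.46785 + 0.53038 = 1.63832 bits

log₂(4) = 2.00000 bits

D_KL(P||U) = 2.00000 - 1.63832 = 0.36168 ≈ 0.3617 bits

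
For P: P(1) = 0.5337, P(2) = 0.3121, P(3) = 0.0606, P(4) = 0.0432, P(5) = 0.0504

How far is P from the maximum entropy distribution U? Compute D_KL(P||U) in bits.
0.6560 bits

U(i) = 1/5 for all i

D_KL(P||U) = Σ P(x) log₂(P(x) / (1/5))
           = Σ P(x) log₂(P(x)) + log₂(5)
           = log₂(5) - H(P)

H(P) = -Σ P(x) log₂(P(x)):
  -P(1)·log₂(P(1)) = -(0.5337)·log₂(0.5337) = 0.48348
  -P(2)·log₂(P(2)) = -(0.3121)·log₂(0.3121) = 0.52430
  -P(3)·log₂(P(3)) = -(0.0606)·log₂(0.0606) = 0.24510
  -P(4)·log₂(P(4)) = -(0.0432)·log₂(0.0432) = 0.19582
  -P(5)·log₂(P(5)) = -(0.0504)·log₂(0.0504) = 0.21725
H(P) = 0.48348 + 0.52430 + 0.24510 + 0.19582 + 0.21725 = 1.66595 bits

log₂(5) = 2.32193 bits

D_KL(P||U) = 2.32193 - 1.66595 = 0.65598 ≈ 0.6560 bits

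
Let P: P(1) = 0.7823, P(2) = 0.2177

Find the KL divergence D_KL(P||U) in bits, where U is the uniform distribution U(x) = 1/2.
0.2441 bits

U(i) = 1/2 for all i

D_KL(P||U) = Σ P(x) log₂(P(x) / (1/2))
           = Σ P(x) log₂(P(x)) + log₂(2)
           = log₂(2) - H(P)

H(P) = -Σ P(x) log₂(P(x)):
  -P(1)·log₂(P(1)) = -(0.7823)·log₂(0.7823) = 0.27710
  -P(2)·log₂(P(2)) = -(0.2177)·log₂(0.2177) = 0.47885
H(P) = 0.27710 + 0.47885 = 0.75595 bits

log₂(2) = 1.00000 bits

D_KL(P||U) = 1.00000 - 0.75595 = 0.24405 ≈ 0.2441 bits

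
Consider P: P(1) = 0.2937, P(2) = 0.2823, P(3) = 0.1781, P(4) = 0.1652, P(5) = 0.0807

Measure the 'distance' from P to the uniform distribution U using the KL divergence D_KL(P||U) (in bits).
0.1222 bits

U(i) = 1/5 for all i

D_KL(P||U) = Σ P(x) log₂(P(x) / (1/5))
           = Σ P(x) log₂(P(x)) + log₂(5)
           = log₂(5) - H(P)

H(P) = -Σ P(x) log₂(P(x)):
  -P(1)·log₂(P(1)) = -(0.2937)·log₂(0.2937) = 0.51914
  -P(2)·log₂(P(2)) = -(0.2823)·log₂(0.2823) = 0.51511
  -P(3)·log₂(P(3)) = -(0.1781)·log₂(0.1781) = 0.44333
  -P(4)·log₂(P(4)) = -(0.1652)·log₂(0.1652) = 0.42914
  -P(5)·log₂(P(5)) = -(0.0807)·log₂(0.0807) = 0.29304
H(P) = 0.51914 + 0.51511 + 0.44333 + 0.42914 + 0.29304 = 2.19976 bits

log₂(5) = 2.32193 bits

D_KL(P||U) = 2.32193 - 2.19976 = 0.12217 ≈ 0.1222 bits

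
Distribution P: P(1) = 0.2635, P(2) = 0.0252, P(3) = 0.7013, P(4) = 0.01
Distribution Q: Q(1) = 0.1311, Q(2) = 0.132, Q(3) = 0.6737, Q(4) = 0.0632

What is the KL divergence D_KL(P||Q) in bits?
0.2192 bits

D_KL(P||Q) = Σ P(x) log₂(P(x)/Q(x))

Computing term by term:
  P(1)·log₂(P(1)/Q(1)) = 0.2635·log₂(0.2635/0.1311) = 0.26538
  P(2)·log₂(P(2)/Q(2)) = 0.0252·log₂(0.0252/0.132) = -0.06020
  P(3)·log₂(P(3)/Q(3)) = 0.7013·log₂(0.7013/0.6737) = 0.04062
  P(4)·log₂(P(4)/Q(4)) = 0.01·log₂(0.01/0.0632) = -0.02660

D_KL(P||Q) = 0.26538 - 0.06020 + 0.04062 - 0.02660 = 0.21920 ≈ 0.2192 bits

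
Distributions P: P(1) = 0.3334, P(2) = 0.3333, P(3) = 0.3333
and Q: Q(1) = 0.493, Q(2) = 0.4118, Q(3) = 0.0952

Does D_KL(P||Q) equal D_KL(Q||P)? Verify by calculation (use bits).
D_KL(P||Q) = 0.3127 bits, D_KL(Q||P) = 0.2318 bits. No — D_KL(P||Q) ≠ D_KL(Q||P) for this pair.

D_KL(P||Q) = Σ P(x) log₂(P(x)/Q(x))

Computing term by term:
  P(1)·log₂(P(1)/Q(1)) = 0.3334·log₂(0.3334/0.493) = -0.18815
  P(2)·log₂(P(2)/Q(2)) = 0.3333·log₂(0.3333/0.4118) = -0.10170
  P(3)·log₂(P(3)/Q(3)) = 0.3333·log₂(0.3333/0.0952) = 0.60254

D_KL(P||Q) = -0.18815 - 0.10170 + 0.60254 = 0.31269 ≈ 0.3127 bits

D_KL(Q||P) = Σ Q(x) log₂(Q(x)/P(x))

Computing term by term:
  Q(1)·log₂(Q(1)/P(1)) = 0.493·log₂(0.493/0.3334) = 0.27822
  Q(2)·log₂(Q(2)/P(2)) = 0.4118·log₂(0.4118/0.3333) = 0.12565
  Q(3)·log₂(Q(3)/P(3)) = 0.0952·log₂(0.0952/0.3333) = -0.17210

D_KL(Q||P) = 0.27822 + 0.12565 - 0.17210 = 0.23177 ≈ 0.2318 bits

These are NOT equal (difference: 0.0809 bits). KL divergence is asymmetric: D_KL(P||Q) ≠ D_KL(Q||P) in general.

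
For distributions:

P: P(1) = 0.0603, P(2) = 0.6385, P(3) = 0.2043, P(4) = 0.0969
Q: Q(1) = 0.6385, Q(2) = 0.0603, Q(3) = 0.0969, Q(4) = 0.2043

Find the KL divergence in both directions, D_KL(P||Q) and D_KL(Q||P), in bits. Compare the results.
D_KL(P||Q) = 2.0840 bits, D_KL(Q||P) = 2.0840 bits. The two directions give exactly the same value for this pair.

D_KL(P||Q) = Σ P(x) log₂(P(x)/Q(x))

Computing term by term:
  P(1)·log₂(P(1)/Q(1)) = 0.0603·log₂(0.0603/0.6385) = -0.20529
  P(2)·log₂(P(2)/Q(2)) = 0.6385·log₂(0.6385/0.0603) = 2.17375
  P(3)·log₂(P(3)/Q(3)) = 0.2043·log₂(0.2043/0.0969) = 0.21985
  P(4)·log₂(P(4)/Q(4)) = 0.0969·log₂(0.0969/0.2043) = -0.10428

D_KL(P||Q) = -0.20529 + 2.17375 + 0.21985 - 0.10428 = 2.08403 ≈ 2.0840 bits

D_KL(Q||P) = Σ Q(x) log₂(Q(x)/P(x))

Computing term by term:
  Q(1)·log₂(Q(1)/P(1)) = 0.6385·log₂(0.6385/0.0603) = 2.17375
  Q(2)·log₂(Q(2)/P(2)) = 0.0603·log₂(0.0603/0.6385) = -0.20529
  Q(3)·log₂(Q(3)/P(3)) = 0.0969·log₂(0.0969/0.2043) = -0.10428
  Q(4)·log₂(Q(4)/P(4)) = 0.2043·log₂(0.2043/0.0969) = 0.21985

D_KL(Q||P) = 2.17375 - 0.20529 - 0.10428 + 0.21985 = 2.08403 ≈ 2.0840 bits

These ARE equal here. Q is P with outcomes relabeled (Q(1) = P(2), Q(2) = P(1), Q(3) = P(4), Q(4) = P(3)) by a relabeling that is its own inverse, so the two sums contain exactly the same terms in a different order. This is a special case — KL divergence is not symmetric in general: D_KL(P||Q) ≠ D_KL(Q||P) for most P, Q.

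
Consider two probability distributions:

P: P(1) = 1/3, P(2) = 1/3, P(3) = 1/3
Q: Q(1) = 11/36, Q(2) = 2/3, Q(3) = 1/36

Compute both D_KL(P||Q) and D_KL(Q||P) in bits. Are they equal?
D_KL(P||Q) = 0.9035 bits, D_KL(Q||P) = 0.5287 bits. No, they are not equal.

D_KL(P||Q) = Σ P(x) log₂(P(x)/Q(x))

Computing term by term:
  P(1)·log₂(P(1)/Q(1)) = (1/3)·log₂((1/3)/(11/36)) = 0.04184
  P(2)·log₂(P(2)/Q(2)) = (1/3)·log₂((1/3)/(2/3)) = -0.33333
  P(3)·log₂(P(3)/Q(3)) = (1/3)·log₂((1/3)/(1/36)) = 1.19499

D_KL(P||Q) = 0.04184 - 0.33333 + 1.19499 = 0.90350 ≈ 0.9035 bits

D_KL(Q||P) = Σ Q(x) log₂(Q(x)/P(x))

Computing term by term:
  Q(1)·log₂(Q(1)/P(1)) = (11/36)·log₂((11/36)/(1/3)) = -0.03836
  Q(2)·log₂(Q(2)/P(2)) = (2/3)·log₂((2/3)/(1/3)) = 0.66667
  Q(3)·log₂(Q(3)/P(3)) = (1/36)·log₂((1/36)/(1/3)) = -0.09958

D_KL(Q||P) = -0.03836 + 0.66667 - 0.09958 = 0.52873 ≈ 0.5287 bits

These are NOT equal (difference: 0.3748 bits). KL divergence is asymmetric: D_KL(P||Q) ≠ D_KL(Q||P) in general.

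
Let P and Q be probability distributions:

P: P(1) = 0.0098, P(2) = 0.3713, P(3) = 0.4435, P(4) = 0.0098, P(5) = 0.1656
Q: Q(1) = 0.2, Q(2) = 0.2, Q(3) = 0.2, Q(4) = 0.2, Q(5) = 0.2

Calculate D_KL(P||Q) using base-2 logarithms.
0.7106 bits

D_KL(P||Q) = Σ P(x) log₂(P(x)/Q(x))

Computing term by term:
  P(1)·log₂(P(1)/Q(1)) = 0.0098·log₂(0.0098/0.2) = -0.04264
  P(2)·log₂(P(2)/Q(2)) = 0.3713·log₂(0.3713/0.2) = 0.33142
  P(3)·log₂(P(3)/Q(3)) = 0.4435·log₂(0.4435/0.2) = 0.50955
  P(4)·log₂(P(4)/Q(4)) = 0.0098·log₂(0.0098/0.2) = -0.04264
  P(5)·log₂(P(5)/Q(5)) = 0.1656·log₂(0.1656/0.2) = -0.04509

D_KL(P||Q) = -0.04264 + 0.33142 + 0.50955 - 0.04264 - 0.04509 = 0.71060 ≈ 0.7106 bits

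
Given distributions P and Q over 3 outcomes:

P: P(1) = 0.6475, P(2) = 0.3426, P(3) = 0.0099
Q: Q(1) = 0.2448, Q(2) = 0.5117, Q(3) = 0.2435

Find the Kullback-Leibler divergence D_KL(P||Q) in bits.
0.6646 bits

D_KL(P||Q) = Σ P(x) log₂(P(x)/Q(x))

Computing term by term:
  P(1)·log₂(P(1)/Q(1)) = 0.6475·log₂(0.6475/0.2448) = 0.90862
  P(2)·log₂(P(2)/Q(2)) = 0.3426·log₂(0.3426/0.5117) = -0.19829
  P(3)·log₂(P(3)/Q(3)) = 0.0099·log₂(0.0099/0.2435) = -0.04574

D_KL(P||Q) = 0.90862 - 0.19829 - 0.04574 = 0.66459 ≈ 0.6646 bits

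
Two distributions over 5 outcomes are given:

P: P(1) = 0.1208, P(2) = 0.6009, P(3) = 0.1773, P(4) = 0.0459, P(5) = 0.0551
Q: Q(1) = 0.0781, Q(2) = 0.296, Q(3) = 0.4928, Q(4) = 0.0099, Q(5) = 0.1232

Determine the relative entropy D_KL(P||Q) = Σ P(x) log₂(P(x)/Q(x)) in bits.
0.4660 bits

D_KL(P||Q) = Σ P(x) log₂(P(x)/Q(x))

Computing term by term:
  P(1)·log₂(P(1)/Q(1)) = 0.1208·log₂(0.1208/0.0781) = 0.07601
  P(2)·log₂(P(2)/Q(2)) = 0.6009·log₂(0.6009/0.296) = 0.61384
  P(3)·log₂(P(3)/Q(3)) = 0.1773·log₂(0.1773/0.4928) = -0.26148
  P(4)·log₂(P(4)/Q(4)) = 0.0459·log₂(0.0459/0.0099) = 0.10158
  P(5)·log₂(P(5)/Q(5)) = 0.0551·log₂(0.0551/0.1232) = -0.06396

D_KL(P||Q) = 0.07601 + 0.61384 - 0.26148 + 0.10158 - 0.06396 = 0.46599 ≈ 0.4660 bits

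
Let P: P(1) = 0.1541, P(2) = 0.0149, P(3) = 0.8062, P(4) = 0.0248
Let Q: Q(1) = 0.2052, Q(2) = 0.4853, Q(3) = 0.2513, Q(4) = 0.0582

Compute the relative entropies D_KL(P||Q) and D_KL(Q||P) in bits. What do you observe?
D_KL(P||Q) = 1.1867 bits, D_KL(Q||P) = 2.1727 bits. The two directions give different values (D_KL(Q||P) exceeds D_KL(P||Q) by 0.9860 bits): KL divergence is asymmetric.

D_KL(P||Q) = Σ P(x) log₂(P(x)/Q(x))

Computing term by term:
  P(1)·log₂(P(1)/Q(1)) = 0.1541·log₂(0.1541/0.2052) = -0.06367
  P(2)·log₂(P(2)/Q(2)) = 0.0149·log₂(0.0149/0.4853) = -0.07488
  P(3)·log₂(P(3)/Q(3)) = 0.8062·log₂(0.8062/0.2513) = 1.35581
  P(4)·log₂(P(4)/Q(4)) = 0.0248·log₂(0.0248/0.0582) = -0.03052

D_KL(P||Q) = -0.06367 - 0.07488 + 1.35581 - 0.03052 = 1.18674 ≈ 1.1867 bits

D_KL(Q||P) = Σ Q(x) log₂(Q(x)/P(x))

Computing term by term:
  Q(1)·log₂(Q(1)/P(1)) = 0.2052·log₂(0.2052/0.1541) = 0.08478
  Q(2)·log₂(Q(2)/P(2)) = 0.4853·log₂(0.4853/0.0149) = 2.43887
  Q(3)·log₂(Q(3)/P(3)) = 0.2513·log₂(0.2513/0.8062) = -0.42262
  Q(4)·log₂(Q(4)/P(4)) = 0.0582·log₂(0.0582/0.0248) = 0.07163

D_KL(Q||P) = 0.08478 + 2.43887 - 0.42262 + 0.07163 = 2.17266 ≈ 2.1727 bits

These are NOT equal (difference: 0.9860 bits). KL divergence is asymmetric: D_KL(P||Q) ≠ D_KL(Q||P) in general.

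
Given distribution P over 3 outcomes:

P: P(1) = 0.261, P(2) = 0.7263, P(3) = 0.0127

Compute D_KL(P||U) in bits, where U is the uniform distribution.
0.6641 bits

U(i) = 1/3 for all i

D_KL(P||U) = Σ P(x) log₂(P(x) / (1/3))
           = Σ P(x) log₂(P(x)) + log₂(3)
           = log₂(3) - H(P)

H(P) = -Σ P(x) log₂(P(x)):
  -P(1)·log₂(P(1)) = -(0.261)·log₂(0.261) = 0.50579
  -P(2)·log₂(P(2)) = -(0.7263)·log₂(0.7263) = 0.33509
  -P(3)·log₂(P(3)) = -(0.0127)·log₂(0.0127) = 0.08000
H(P) = 0.50579 + 0.33509 + 0.08000 = 0.92088 bits

log₂(3) = 1.58496 bits

D_KL(P||U) = 1.58496 - 0.92088 = 0.66408 ≈ 0.6641 bits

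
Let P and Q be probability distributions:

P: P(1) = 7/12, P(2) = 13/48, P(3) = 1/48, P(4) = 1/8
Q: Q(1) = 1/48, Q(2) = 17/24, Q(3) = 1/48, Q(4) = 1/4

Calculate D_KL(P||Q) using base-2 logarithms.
2.3036 bits

D_KL(P||Q) = Σ P(x) log₂(P(x)/Q(x))

Computing term by term:
  P(1)·log₂(P(1)/Q(1)) = (7/12)·log₂((7/12)/(1/48)) = 2.80429
  P(2)·log₂(P(2)/Q(2)) = (13/48)·log₂((13/48)/(17/24)) = -0.37565
  P(3)·log₂(P(3)/Q(3)) = (1/48)·log₂((1/48)/(1/48)) = 0.00000
  P(4)·log₂(P(4)/Q(4)) = (1/8)·log₂((1/8)/(1/4)) = -0.12500

D_KL(P||Q) = 2.80429 - 0.37565 + 0.00000 - 0.12500 = 2.30364 ≈ 2.3036 bits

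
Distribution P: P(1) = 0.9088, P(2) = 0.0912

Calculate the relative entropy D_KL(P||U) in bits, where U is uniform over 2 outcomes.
0.5595 bits

U(i) = 1/2 for all i

D_KL(P||U) = Σ P(x) log₂(P(x) / (1/2))
           = Σ P(x) log₂(P(x)) + log₂(2)
           = log₂(2) - H(P)

H(P) = -Σ P(x) log₂(P(x)):
  -P(1)·log₂(P(1)) = -(0.9088)·log₂(0.9088) = 0.12538
  -P(2)·log₂(P(2)) = -(0.0912)·log₂(0.0912) = 0.31508
H(P) = 0.12538 + 0.31508 = 0.44046 bits

log₂(2) = 1.00000 bits

D_KL(P||U) = 1.00000 - 0.44046 = 0.55954 ≈ 0.5595 bits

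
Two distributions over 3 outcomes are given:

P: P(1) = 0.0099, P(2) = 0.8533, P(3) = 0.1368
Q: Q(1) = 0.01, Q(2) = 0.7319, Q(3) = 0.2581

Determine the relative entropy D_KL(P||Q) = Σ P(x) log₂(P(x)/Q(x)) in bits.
0.0635 bits

D_KL(P||Q) = Σ P(x) log₂(P(x)/Q(x))

Computing term by term:
  P(1)·log₂(P(1)/Q(1)) = 0.0099·log₂(0.0099/0.01) = -0.00014
  P(2)·log₂(P(2)/Q(2)) = 0.8533·log₂(0.8533/0.7319) = 0.18893
  P(3)·log₂(P(3)/Q(3)) = 0.1368·log₂(0.1368/0.2581) = -0.12529

D_KL(P||Q) = -0.00014 + 0.18893 - 0.12529 = 0.06350 ≈ 0.0635 bits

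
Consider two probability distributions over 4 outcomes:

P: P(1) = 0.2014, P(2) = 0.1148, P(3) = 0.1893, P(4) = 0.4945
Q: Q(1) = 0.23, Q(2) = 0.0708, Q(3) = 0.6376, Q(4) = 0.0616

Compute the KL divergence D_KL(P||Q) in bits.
1.1958 bits

D_KL(P||Q) = Σ P(x) log₂(P(x)/Q(x))

Computing term by term:
  P(1)·log₂(P(1)/Q(1)) = 0.2014·log₂(0.2014/0.23) = -0.03858
  P(2)·log₂(P(2)/Q(2)) = 0.1148·log₂(0.1148/0.0708) = 0.08005
  P(3)·log₂(P(3)/Q(3)) = 0.1893·log₂(0.1893/0.6376) = -0.33165
  P(4)·log₂(P(4)/Q(4)) = 0.4945·log₂(0.4945/0.0616) = 1.48596

D_KL(P||Q) = -0.03858 + 0.08005 - 0.33165 + 1.48596 = 1.19578 ≈ 1.1958 bits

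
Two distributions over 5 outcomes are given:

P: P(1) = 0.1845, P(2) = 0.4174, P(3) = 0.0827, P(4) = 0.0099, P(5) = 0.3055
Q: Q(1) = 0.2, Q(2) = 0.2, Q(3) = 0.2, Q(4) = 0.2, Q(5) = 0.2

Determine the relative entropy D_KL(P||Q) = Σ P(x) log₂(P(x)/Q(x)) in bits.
0.4600 bits

D_KL(P||Q) = Σ P(x) log₂(P(x)/Q(x))

Computing term by term:
  P(1)·log₂(P(1)/Q(1)) = 0.1845·log₂(0.1845/0.2) = -0.02147
  P(2)·log₂(P(2)/Q(2)) = 0.4174·log₂(0.4174/0.2) = 0.44304
  P(3)·log₂(P(3)/Q(3)) = 0.0827·log₂(0.0827/0.2) = -0.10536
  P(4)·log₂(P(4)/Q(4)) = 0.0099·log₂(0.0099/0.2) = -0.04293
  P(5)·log₂(P(5)/Q(5)) = 0.3055·log₂(0.3055/0.2) = 0.18671

D_KL(P||Q) = -0.02147 + 0.44304 - 0.10536 - 0.04293 + 0.18671 = 0.45999 ≈ 0.4600 bits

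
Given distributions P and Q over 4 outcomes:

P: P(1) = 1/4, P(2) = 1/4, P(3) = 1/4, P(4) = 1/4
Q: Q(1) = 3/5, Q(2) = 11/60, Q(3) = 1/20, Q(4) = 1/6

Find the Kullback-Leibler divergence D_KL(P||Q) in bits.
0.5228 bits

D_KL(P||Q) = Σ P(x) log₂(P(x)/Q(x))

Computing term by term:
  P(1)·log₂(P(1)/Q(1)) = (1/4)·log₂((1/4)/(3/5)) = -0.31576
  P(2)·log₂(P(2)/Q(2)) = (1/4)·log₂((1/4)/(11/60)) = 0.11186
  P(3)·log₂(P(3)/Q(3)) = (1/4)·log₂((1/4)/(1/20)) = 0.58048
  P(4)·log₂(P(4)/Q(4)) = (1/4)·log₂((1/4)/(1/6)) = 0.14624

D_KL(P||Q) = -0.31576 + 0.11186 + 0.58048 + 0.14624 = 0.52282 ≈ 0.5228 bits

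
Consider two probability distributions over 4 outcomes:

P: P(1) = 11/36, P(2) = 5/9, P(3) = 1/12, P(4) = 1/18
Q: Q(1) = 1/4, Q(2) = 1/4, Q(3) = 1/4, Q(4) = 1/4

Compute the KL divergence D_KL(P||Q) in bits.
0.4758 bits

D_KL(P||Q) = Σ P(x) log₂(P(x)/Q(x))

Computing term by term:
  P(1)·log₂(P(1)/Q(1)) = (11/36)·log₂((11/36)/(1/4)) = 0.08846
  P(2)·log₂(P(2)/Q(2)) = (5/9)·log₂((5/9)/(1/4)) = 0.64000
  P(3)·log₂(P(3)/Q(3)) = (1/12)·log₂((1/12)/(1/4)) = -0.13208
  P(4)·log₂(P(4)/Q(4)) = (1/18)·log₂((1/18)/(1/4)) = -0.12055

D_KL(P||Q) = 0.08846 + 0.64000 - 0.13208 - 0.12055 = 0.47583 ≈ 0.4758 bits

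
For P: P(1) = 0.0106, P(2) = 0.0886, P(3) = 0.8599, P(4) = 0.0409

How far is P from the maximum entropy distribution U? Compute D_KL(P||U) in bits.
1.2448 bits

U(i) = 1/4 for all i

D_KL(P||U) = Σ P(x) log₂(P(x) / (1/4))
           = Σ P(x) log₂(P(x)) + log₂(4)
           = log₂(4) - H(P)

H(P) = -Σ P(x) log₂(P(x)):
  -P(1)·log₂(P(1)) = -(0.0106)·log₂(0.0106) = 0.06953
  -P(2)·log₂(P(2)) = -(0.0886)·log₂(0.0886) = 0.30979
  -P(3)·log₂(P(3)) = -(0.8599)·log₂(0.8599) = 0.18725
  -P(4)·log₂(P(4)) = -(0.0409)·log₂(0.0409) = 0.18862
H(P) = 0.06953 + 0.30979 + 0.18725 + 0.18862 = 0.75519 bits

log₂(4) = 2.00000 bits

D_KL(P||U) = 2.00000 - 0.75519 = 1.24481 ≈ 1.2448 bits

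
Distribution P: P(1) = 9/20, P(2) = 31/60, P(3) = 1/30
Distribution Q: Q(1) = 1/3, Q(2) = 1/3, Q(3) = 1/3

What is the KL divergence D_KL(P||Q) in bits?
0.4108 bits

D_KL(P||Q) = Σ P(x) log₂(P(x)/Q(x))

Computing term by term:
  P(1)·log₂(P(1)/Q(1)) = (9/20)·log₂((9/20)/(1/3)) = 0.19483
  P(2)·log₂(P(2)/Q(2)) = (31/60)·log₂((31/60)/(1/3)) = 0.32667
  P(3)·log₂(P(3)/Q(3)) = (1/30)·log₂((1/30)/(1/3)) = -0.11073

D_KL(P||Q) = 0.19483 + 0.32667 - 0.11073 = 0.41077 ≈ 0.4108 bits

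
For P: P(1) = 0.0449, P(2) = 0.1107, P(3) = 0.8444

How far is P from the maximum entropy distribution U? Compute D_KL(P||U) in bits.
0.8264 bits

U(i) = 1/3 for all i

D_KL(P||U) = Σ P(x) log₂(P(x) / (1/3))
           = Σ P(x) log₂(P(x)) + log₂(3)
           = log₂(3) - H(P)

H(P) = -Σ P(x) log₂(P(x)):
  -P(1)·log₂(P(1)) = -(0.0449)·log₂(0.0449) = 0.20102
  -P(2)·log₂(P(2)) = -(0.1107)·log₂(0.1107) = 0.35150
  -P(3)·log₂(P(3)) = -(0.8444)·log₂(0.8444) = 0.20603
H(P) = 0.20102 + 0.35150 + 0.20603 = 0.75855 bits

log₂(3) = 1.58496 bits

D_KL(P||U) = 1.58496 - 0.75855 = 0.82641 ≈ 0.8264 bits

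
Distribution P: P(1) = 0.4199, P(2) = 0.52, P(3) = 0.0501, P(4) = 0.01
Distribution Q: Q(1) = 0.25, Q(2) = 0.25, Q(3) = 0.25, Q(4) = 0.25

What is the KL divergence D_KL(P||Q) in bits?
0.7009 bits

D_KL(P||Q) = Σ P(x) log₂(P(x)/Q(x))

Computing term by term:
  P(1)·log₂(P(1)/Q(1)) = 0.4199·log₂(0.4199/0.25) = 0.31413
  P(2)·log₂(P(2)/Q(2)) = 0.52·log₂(0.52/0.25) = 0.54942
  P(3)·log₂(P(3)/Q(3)) = 0.0501·log₂(0.0501/0.25) = -0.11618
  P(4)·log₂(P(4)/Q(4)) = 0.01·log₂(0.01/0.25) = -0.04644

D_KL(P||Q) = 0.31413 + 0.54942 - 0.11618 - 0.04644 = 0.70093 ≈ 0.7009 bits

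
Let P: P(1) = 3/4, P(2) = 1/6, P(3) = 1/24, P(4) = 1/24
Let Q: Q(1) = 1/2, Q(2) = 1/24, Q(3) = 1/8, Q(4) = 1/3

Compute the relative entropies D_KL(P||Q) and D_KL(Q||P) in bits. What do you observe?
D_KL(P||Q) = 0.5810 bits, D_KL(Q||P) = 0.8223 bits. The two directions give different values (D_KL(Q||P) exceeds D_KL(P||Q) by 0.2413 bits): KL divergence is asymmetric.

D_KL(P||Q) = Σ P(x) log₂(P(x)/Q(x))

Computing term by term:
  P(1)·log₂(P(1)/Q(1)) = (3/4)·log₂((3/4)/(1/2)) = 0.43872
  P(2)·log₂(P(2)/Q(2)) = (1/6)·log₂((1/6)/(1/24)) = 0.33333
  P(3)·log₂(P(3)/Q(3)) = (1/24)·log₂((1/24)/(1/8)) = -0.06604
  P(4)·log₂(P(4)/Q(4)) = (1/24)·log₂((1/24)/(1/3)) = -0.12500

D_KL(P||Q) = 0.43872 + 0.33333 - 0.06604 - 0.12500 = 0.58101 ≈ 0.5810 bits

D_KL(Q||P) = Σ Q(x) log₂(Q(x)/P(x))

Computing term by term:
  Q(1)·log₂(Q(1)/P(1)) = (1/2)·log₂((1/2)/(3/4)) = -0.29248
  Q(2)·log₂(Q(2)/P(2)) = (1/24)·log₂((1/24)/(1/6)) = -0.08333
  Q(3)·log₂(Q(3)/P(3)) = (1/8)·log₂((1/8)/(1/24)) = 0.19812
  Q(4)·log₂(Q(4)/P(4)) = (1/3)·log₂((1/3)/(1/24)) = 1.00000

D_KL(Q||P) = -0.29248 - 0.08333 + 0.19812 + 1.00000 = 0.82231 ≈ 0.8223 bits

These are NOT equal (difference: 0.2413 bits). KL divergence is asymmetric: D_KL(P||Q) ≠ D_KL(Q||P) in general.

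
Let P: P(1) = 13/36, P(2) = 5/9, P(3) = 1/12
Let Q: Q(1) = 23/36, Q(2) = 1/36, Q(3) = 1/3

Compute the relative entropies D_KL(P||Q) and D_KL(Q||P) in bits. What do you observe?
D_KL(P||Q) = 1.9372 bits, D_KL(Q||P) = 1.0725 bits. The two directions give different values (D_KL(P||Q) exceeds D_KL(Q||P) by 0.8647 bits): KL divergence is asymmetric.

D_KL(P||Q) = Σ P(x) log₂(P(x)/Q(x))

Computing term by term:
  P(1)·log₂(P(1)/Q(1)) = (13/36)·log₂((13/36)/(23/36)) = -0.29724
  P(2)·log₂(P(2)/Q(2)) = (5/9)·log₂((5/9)/(1/36)) = 2.40107
  P(3)·log₂(P(3)/Q(3)) = (1/12)·log₂((1/12)/(1/3)) = -0.16667

D_KL(P||Q) = -0.29724 + 2.40107 - 0.16667 = 1.93716 ≈ 1.9372 bits

D_KL(Q||P) = Σ Q(x) log₂(Q(x)/P(x))

Computing term by term:
  Q(1)·log₂(Q(1)/P(1)) = (23/36)·log₂((23/36)/(13/36)) = 0.52588
  Q(2)·log₂(Q(2)/P(2)) = (1/36)·log₂((1/36)/(5/9)) = -0.12005
  Q(3)·log₂(Q(3)/P(3)) = (1/3)·log₂((1/3)/(1/12)) = 0.66667

D_KL(Q||P) = 0.52588 - 0.12005 + 0.66667 = 1.07250 ≈ 1.0725 bits

These are NOT equal (difference: 0.8647 bits). KL divergence is asymmetric: D_KL(P||Q) ≠ D_KL(Q||P) in general.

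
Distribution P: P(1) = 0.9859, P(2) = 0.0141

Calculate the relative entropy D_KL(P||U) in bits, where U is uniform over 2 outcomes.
0.8931 bits

U(i) = 1/2 for all i

D_KL(P||U) = Σ P(x) log₂(P(x) / (1/2))
           = Σ P(x) log₂(P(x)) + log₂(2)
           = log₂(2) - H(P)

H(P) = -Σ P(x) log₂(P(x)):
  -P(1)·log₂(P(1)) = -(0.9859)·log₂(0.9859) = 0.02020
  -P(2)·log₂(P(2)) = -(0.0141)·log₂(0.0141) = 0.08669
H(P) = 0.02020 + 0.08669 = 0.10689 bits

log₂(2) = 1.00000 bits

D_KL(P||U) = 1.00000 - 0.10689 = 0.89311 ≈ 0.8931 bits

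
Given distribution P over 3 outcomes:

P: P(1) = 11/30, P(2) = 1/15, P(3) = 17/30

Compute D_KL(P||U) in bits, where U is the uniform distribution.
0.3294 bits

U(i) = 1/3 for all i

D_KL(P||U) = Σ P(x) log₂(P(x) / (1/3))
           = Σ P(x) log₂(P(x)) + log₂(3)
           = log₂(3) - H(P)

H(P) = -Σ P(x) log₂(P(x)):
  -P(1)·log₂(P(1)) = -(11/30)·log₂(11/30) = 0.53073
  -P(2)·log₂(P(2)) = -(1/15)·log₂(1/15) = 0.26046
  -P(3)·log₂(P(3)) = -(17/30)·log₂(17/30) = 0.46434
H(P) = 0.53073 + 0.26046 + 0.46434 = 1.25553 bits

log₂(3) = 1.58496 bits

D_KL(P||U) = 1.58496 - 1.25553 = 0.32943 ≈ 0.3294 bits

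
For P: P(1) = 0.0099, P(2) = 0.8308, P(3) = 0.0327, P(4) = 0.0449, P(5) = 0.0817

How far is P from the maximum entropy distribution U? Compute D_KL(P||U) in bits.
1.3762 bits

U(i) = 1/5 for all i

D_KL(P||U) = Σ P(x) log₂(P(x) / (1/5))
           = Σ P(x) log₂(P(x)) + log₂(5)
           = log₂(5) - H(P)

H(P) = -Σ P(x) log₂(P(x)):
  -P(1)·log₂(P(1)) = -(0.0099)·log₂(0.0099) = 0.06592
  -P(2)·log₂(P(2)) = -(0.8308)·log₂(0.8308) = 0.22218
  -P(3)·log₂(P(3)) = -(0.0327)·log₂(0.0327) = 0.16136
  -P(4)·log₂(P(4)) = -(0.0449)·log₂(0.0449) = 0.20102
  -P(5)·log₂(P(5)) = -(0.0817)·log₂(0.0817) = 0.29522
H(P) = 0.06592 + 0.22218 + 0.16136 + 0.20102 + 0.29522 = 0.94570 bits

log₂(5) = 2.32193 bits

D_KL(P||U) = 2.32193 - 0.94570 = 1.37623 ≈ 1.3762 bits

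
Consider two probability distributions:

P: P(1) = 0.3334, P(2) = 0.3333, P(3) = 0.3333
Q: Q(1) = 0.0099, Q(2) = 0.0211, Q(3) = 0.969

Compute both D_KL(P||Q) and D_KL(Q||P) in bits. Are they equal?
D_KL(P||Q) = 2.5054 bits, D_KL(Q||P) = 1.3577 bits. No, they are not equal.

D_KL(P||Q) = Σ P(x) log₂(P(x)/Q(x))

Computing term by term:
  P(1)·log₂(P(1)/Q(1)) = 0.3334·log₂(0.3334/0.0099) = 1.69157
  P(2)·log₂(P(2)/Q(2)) = 0.3333·log₂(0.3333/0.0211) = 1.32704
  P(3)·log₂(P(3)/Q(3)) = 0.3333·log₂(0.3333/0.969) = -0.51317

D_KL(P||Q) = 1.69157 + 1.32704 - 0.51317 = 2.50544 ≈ 2.5054 bits

D_KL(Q||P) = Σ Q(x) log₂(Q(x)/P(x))

Computing term by term:
  Q(1)·log₂(Q(1)/P(1)) = 0.0099·log₂(0.0099/0.3334) = -0.05023
  Q(2)·log₂(Q(2)/P(2)) = 0.0211·log₂(0.0211/0.3333) = -0.08401
  Q(3)·log₂(Q(3)/P(3)) = 0.969·log₂(0.969/0.3333) = 1.49195

D_KL(Q||P) = -0.05023 - 0.08401 + 1.49195 = 1.35771 ≈ 1.3577 bits

These are NOT equal (difference: 1.1477 bits). KL divergence is asymmetric: D_KL(P||Q) ≠ D_KL(Q||P) in general.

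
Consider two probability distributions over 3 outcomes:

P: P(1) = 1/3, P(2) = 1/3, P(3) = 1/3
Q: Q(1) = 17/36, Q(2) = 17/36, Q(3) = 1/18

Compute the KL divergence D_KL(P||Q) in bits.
0.5267 bits

D_KL(P||Q) = Σ P(x) log₂(P(x)/Q(x))

Computing term by term:
  P(1)·log₂(P(1)/Q(1)) = (1/3)·log₂((1/3)/(17/36)) = -0.16750
  P(2)·log₂(P(2)/Q(2)) = (1/3)·log₂((1/3)/(17/36)) = -0.16750
  P(3)·log₂(P(3)/Q(3)) = (1/3)·log₂((1/3)/(1/18)) = 0.86165

D_KL(P||Q) = -0.16750 - 0.16750 + 0.86165 = 0.52665 ≈ 0.5267 bits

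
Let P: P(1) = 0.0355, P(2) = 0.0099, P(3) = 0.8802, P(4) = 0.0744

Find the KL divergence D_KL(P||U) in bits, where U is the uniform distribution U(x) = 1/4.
1.3222 bits

U(i) = 1/4 for all i

D_KL(P||U) = Σ P(x) log₂(P(x) / (1/4))
           = Σ P(x) log₂(P(x)) + log₂(4)
           = log₂(4) - H(P)

H(P) = -Σ P(x) log₂(P(x)):
  -P(1)·log₂(P(1)) = -(0.0355)·log₂(0.0355) = 0.17097
  -P(2)·log₂(P(2)) = -(0.0099)·log₂(0.0099) = 0.06592
  -P(3)·log₂(P(3)) = -(0.8802)·log₂(0.8802) = 0.16204
  -P(4)·log₂(P(4)) = -(0.0744)·log₂(0.0744) = 0.27889
H(P) = 0.17097 + 0.06592 + 0.16204 + 0.27889 = 0.67782 bits

log₂(4) = 2.00000 bits

D_KL(P||U) = 2.00000 - 0.67782 = 1.32218 ≈ 1.3222 bits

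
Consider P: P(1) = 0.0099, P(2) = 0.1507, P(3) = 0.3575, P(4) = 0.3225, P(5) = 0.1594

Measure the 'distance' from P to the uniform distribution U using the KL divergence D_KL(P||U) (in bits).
0.3652 bits

U(i) = 1/5 for all i

D_KL(P||U) = Σ P(x) log₂(P(x) / (1/5))
           = Σ P(x) log₂(P(x)) + log₂(5)
           = log₂(5) - H(P)

H(P) = -Σ P(x) log₂(P(x)):
  -P(1)·log₂(P(1)) = -(0.0099)·log₂(0.0099) = 0.06592
  -P(2)·log₂(P(2)) = -(0.1507)·log₂(0.1507) = 0.41145
  -P(3)·log₂(P(3)) = -(0.3575)·log₂(0.3575) = 0.53052
  -P(4)·log₂(P(4)) = -(0.3225)·log₂(0.3225) = 0.52652
  -P(5)·log₂(P(5)) = -(0.1594)·log₂(0.1594) = 0.42229
H(P) = 0.06592 + 0.41145 + 0.53052 + 0.52652 + 0.42229 = 1.95670 bits

log₂(5) = 2.32193 bits

D_KL(P||U) = 2.32193 - 1.95670 = 0.36523 ≈ 0.3652 bits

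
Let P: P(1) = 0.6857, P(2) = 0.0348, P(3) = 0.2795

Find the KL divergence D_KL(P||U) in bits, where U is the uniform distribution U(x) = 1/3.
0.5291 bits

U(i) = 1/3 for all i

D_KL(P||U) = Σ P(x) log₂(P(x) / (1/3))
           = Σ P(x) log₂(P(x)) + log₂(3)
           = log₂(3) - H(P)

H(P) = -Σ P(x) log₂(P(x)):
  -P(1)·log₂(P(1)) = -(0.6857)·log₂(0.6857) = 0.37326
  -P(2)·log₂(P(2)) = -(0.0348)·log₂(0.0348) = 0.16860
  -P(3)·log₂(P(3)) = -(0.2795)·log₂(0.2795) = 0.51402
H(P) = 0.37326 + 0.16860 + 0.51402 = 1.05588 bits

log₂(3) = 1.58496 bits

D_KL(P||U) = 1.58496 - 1.05588 = 0.52908 ≈ 0.5291 bits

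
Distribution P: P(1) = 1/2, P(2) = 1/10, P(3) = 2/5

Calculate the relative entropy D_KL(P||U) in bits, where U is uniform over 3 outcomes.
0.2240 bits

U(i) = 1/3 for all i

D_KL(P||U) = Σ P(x) log₂(P(x) / (1/3))
           = Σ P(x) log₂(P(x)) + log₂(3)
           = log₂(3) - H(P)

H(P) = -Σ P(x) log₂(P(x)):
  -P(1)·log₂(P(1)) = -(1/2)·log₂(1/2) = 0.50000
  -P(2)·log₂(P(2)) = -(1/10)·log₂(1/10) = 0.33219
  -P(3)·log₂(P(3)) = -(2/5)·log₂(2/5) = 0.52877
H(P) = 0.50000 + 0.33219 + 0.52877 = 1.36096 bits

log₂(3) = 1.58496 bits

D_KL(P||U) = 1.58496 - 1.36096 = 0.22400 ≈ 0.2240 bits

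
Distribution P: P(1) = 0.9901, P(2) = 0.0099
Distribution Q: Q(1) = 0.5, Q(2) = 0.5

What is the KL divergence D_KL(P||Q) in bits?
0.9199 bits

D_KL(P||Q) = Σ P(x) log₂(P(x)/Q(x))

Computing term by term:
  P(1)·log₂(P(1)/Q(1)) = 0.9901·log₂(0.9901/0.5) = 0.97589
  P(2)·log₂(P(2)/Q(2)) = 0.0099·log₂(0.0099/0.5) = -0.05602

D_KL(P||Q) = 0.97589 - 0.05602 = 0.91987 ≈ 0.9199 bits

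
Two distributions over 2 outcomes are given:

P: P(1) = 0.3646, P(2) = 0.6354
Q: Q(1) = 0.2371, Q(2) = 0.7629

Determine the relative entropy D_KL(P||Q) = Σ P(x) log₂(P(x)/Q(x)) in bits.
0.0587 bits

D_KL(P||Q) = Σ P(x) log₂(P(x)/Q(x))

Computing term by term:
  P(1)·log₂(P(1)/Q(1)) = 0.3646·log₂(0.3646/0.2371) = 0.22635
  P(2)·log₂(P(2)/Q(2)) = 0.6354·log₂(0.6354/0.7629) = -0.16764

D_KL(P||Q) = 0.22635 - 0.16764 = 0.05871 ≈ 0.0587 bits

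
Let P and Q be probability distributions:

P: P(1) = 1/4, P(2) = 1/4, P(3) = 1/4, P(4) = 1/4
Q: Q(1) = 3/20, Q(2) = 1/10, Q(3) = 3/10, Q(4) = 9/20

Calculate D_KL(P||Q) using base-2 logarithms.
0.2370 bits

D_KL(P||Q) = Σ P(x) log₂(P(x)/Q(x))

Computing term by term:
  P(1)·log₂(P(1)/Q(1)) = (1/4)·log₂((1/4)/(3/20)) = 0.18424
  P(2)·log₂(P(2)/Q(2)) = (1/4)·log₂((1/4)/(1/10)) = 0.33048
  P(3)·log₂(P(3)/Q(3)) = (1/4)·log₂((1/4)/(3/10)) = -0.06576
  P(4)·log₂(P(4)/Q(4)) = (1/4)·log₂((1/4)/(9/20)) = -0.21200

D_KL(P||Q) = 0.18424 + 0.33048 - 0.06576 - 0.21200 = 0.23696 ≈ 0.2370 bits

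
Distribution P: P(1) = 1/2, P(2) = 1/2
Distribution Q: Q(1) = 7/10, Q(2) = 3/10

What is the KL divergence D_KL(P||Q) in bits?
0.1258 bits

D_KL(P||Q) = Σ P(x) log₂(P(x)/Q(x))

Computing term by term:
  P(1)·log₂(P(1)/Q(1)) = (1/2)·log₂((1/2)/(7/10)) = -0.24271
  P(2)·log₂(P(2)/Q(2)) = (1/2)·log₂((1/2)/(3/10)) = 0.36848

D_KL(P||Q) = -0.24271 + 0.36848 = 0.12577 ≈ 0.1258 bits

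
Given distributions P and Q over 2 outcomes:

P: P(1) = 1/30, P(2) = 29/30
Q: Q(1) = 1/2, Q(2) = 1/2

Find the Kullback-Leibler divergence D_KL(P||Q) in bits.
0.7892 bits

D_KL(P||Q) = Σ P(x) log₂(P(x)/Q(x))

Computing term by term:
  P(1)·log₂(P(1)/Q(1)) = (1/30)·log₂((1/30)/(1/2)) = -0.13023
  P(2)·log₂(P(2)/Q(2)) = (29/30)·log₂((29/30)/(1/2)) = 0.91939

D_KL(P||Q) = -0.13023 + 0.91939 = 0.78916 ≈ 0.7892 bits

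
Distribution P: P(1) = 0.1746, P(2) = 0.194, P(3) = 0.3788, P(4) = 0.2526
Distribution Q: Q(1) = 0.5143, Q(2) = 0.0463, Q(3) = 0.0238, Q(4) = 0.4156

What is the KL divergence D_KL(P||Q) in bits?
1.4597 bits

D_KL(P||Q) = Σ P(x) log₂(P(x)/Q(x))

Computing term by term:
  P(1)·log₂(P(1)/Q(1)) = 0.1746·log₂(0.1746/0.5143) = -0.27212
  P(2)·log₂(P(2)/Q(2)) = 0.194·log₂(0.194/0.0463) = 0.40099
  P(3)·log₂(P(3)/Q(3)) = 0.3788·log₂(0.3788/0.0238) = 1.51232
  P(4)·log₂(P(4)/Q(4)) = 0.2526·log₂(0.2526/0.4156) = -0.18145

D_KL(P||Q) = -0.27212 + 0.40099 + 1.51232 - 0.18145 = 1.45974 ≈ 1.4597 bits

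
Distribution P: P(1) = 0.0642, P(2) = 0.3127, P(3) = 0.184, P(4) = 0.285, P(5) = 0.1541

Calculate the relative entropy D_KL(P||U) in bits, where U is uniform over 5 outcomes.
0.1619 bits

U(i) = 1/5 for all i

D_KL(P||U) = Σ P(x) log₂(P(x) / (1/5))
           = Σ P(x) log₂(P(x)) + log₂(5)
           = log₂(5) - H(P)

H(P) = -Σ P(x) log₂(P(x)):
  -P(1)·log₂(P(1)) = -(0.0642)·log₂(0.0642) = 0.25431
  -P(2)·log₂(P(2)) = -(0.3127)·log₂(0.3127) = 0.52444
  -P(3)·log₂(P(3)) = -(0.184)·log₂(0.184) = 0.44937
  -P(4)·log₂(P(4)) = -(0.285)·log₂(0.285) = 0.51613
  -P(5)·log₂(P(5)) = -(0.1541)·log₂(0.1541) = 0.41577
H(P) = 0.25431 + 0.52444 + 0.44937 + 0.51613 + 0.41577 = 2.16002 bits

log₂(5) = 2.32193 bits

D_KL(P||U) = 2.32193 - 2.16002 = 0.16191 ≈ 0.1619 bits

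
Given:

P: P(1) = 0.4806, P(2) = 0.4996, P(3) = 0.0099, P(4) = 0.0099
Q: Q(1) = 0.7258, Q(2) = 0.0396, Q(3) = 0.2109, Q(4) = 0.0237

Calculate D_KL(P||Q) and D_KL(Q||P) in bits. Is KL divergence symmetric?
D_KL(P||Q) = 1.4852 bits, D_KL(Q||P) = 1.2474 bits. No, KL divergence is not symmetric.

D_KL(P||Q) = Σ P(x) log₂(P(x)/Q(x))

Computing term by term:
  P(1)·log₂(P(1)/Q(1)) = 0.4806·log₂(0.4806/0.7258) = -0.28583
  P(2)·log₂(P(2)/Q(2)) = 0.4996·log₂(0.4996/0.0396) = 1.82714
  P(3)·log₂(P(3)/Q(3)) = 0.0099·log₂(0.0099/0.2109) = -0.04369
  P(4)·log₂(P(4)/Q(4)) = 0.0099·log₂(0.0099/0.0237) = -0.01247

D_KL(P||Q) = -0.28583 + 1.82714 - 0.04369 - 0.01247 = 1.48515 ≈ 1.4852 bits

D_KL(Q||P) = Σ Q(x) log₂(Q(x)/P(x))

Computing term by term:
  Q(1)·log₂(Q(1)/P(1)) = 0.7258·log₂(0.7258/0.4806) = 0.43166
  Q(2)·log₂(Q(2)/P(2)) = 0.0396·log₂(0.0396/0.4996) = -0.14483
  Q(3)·log₂(Q(3)/P(3)) = 0.2109·log₂(0.2109/0.0099) = 0.93070
  Q(4)·log₂(Q(4)/P(4)) = 0.0237·log₂(0.0237/0.0099) = 0.02985

D_KL(Q||P) = 0.43166 - 0.14483 + 0.93070 + 0.02985 = 1.24738 ≈ 1.2474 bits

These are NOT equal (difference: 0.2378 bits). KL divergence is asymmetric: D_KL(P||Q) ≠ D_KL(Q||P) in general.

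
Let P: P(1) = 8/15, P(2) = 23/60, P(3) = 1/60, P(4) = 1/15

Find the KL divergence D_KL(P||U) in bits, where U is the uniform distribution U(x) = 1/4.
0.6271 bits

U(i) = 1/4 for all i

D_KL(P||U) = Σ P(x) log₂(P(x) / (1/4))
           = Σ P(x) log₂(P(x)) + log₂(4)
           = log₂(4) - H(P)

H(P) = -Σ P(x) log₂(P(x)):
  -P(1)·log₂(P(1)) = -(8/15)·log₂(8/15) = 0.48367
  -P(2)·log₂(P(2)) = -(23/60)·log₂(23/60) = 0.53028
  -P(3)·log₂(P(3)) = -(1/60)·log₂(1/60) = 0.09845
  -P(4)·log₂(P(4)) = -(1/15)·log₂(1/15) = 0.26046
H(P) = 0.48367 + 0.53028 + 0.09845 + 0.26046 = 1.37286 bits

log₂(4) = 2.00000 bits

D_KL(P||U) = 2.00000 - 1.37286 = 0.62714 ≈ 0.6271 bits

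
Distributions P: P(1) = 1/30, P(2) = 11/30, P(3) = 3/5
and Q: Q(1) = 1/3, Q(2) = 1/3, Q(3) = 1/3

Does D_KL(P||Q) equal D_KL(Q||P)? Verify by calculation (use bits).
D_KL(P||Q) = 0.4485 bits, D_KL(Q||P) = 0.7788 bits. No — D_KL(P||Q) ≠ D_KL(Q||P) for this pair.

D_KL(P||Q) = Σ P(x) log₂(P(x)/Q(x))

Computing term by term:
  P(1)·log₂(P(1)/Q(1)) = (1/30)·log₂((1/30)/(1/3)) = -0.11073
  P(2)·log₂(P(2)/Q(2)) = (11/30)·log₂((11/30)/(1/3)) = 0.05042
  P(3)·log₂(P(3)/Q(3)) = (3/5)·log₂((3/5)/(1/3)) = 0.50880

D_KL(P||Q) = -0.11073 + 0.05042 + 0.50880 = 0.44849 ≈ 0.4485 bits

D_KL(Q||P) = Σ Q(x) log₂(Q(x)/P(x))

Computing term by term:
  Q(1)·log₂(Q(1)/P(1)) = (1/3)·log₂((1/3)/(1/30)) = 1.10731
  Q(2)·log₂(Q(2)/P(2)) = (1/3)·log₂((1/3)/(11/30)) = -0.04583
  Q(3)·log₂(Q(3)/P(3)) = (1/3)·log₂((1/3)/(3/5)) = -0.28267

D_KL(Q||P) = 1.10731 - 0.04583 - 0.28267 = 0.77881 ≈ 0.7788 bits

These are NOT equal (difference: 0.3303 bits). KL divergence is asymmetric: D_KL(P||Q) ≠ D_KL(Q||P) in general.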